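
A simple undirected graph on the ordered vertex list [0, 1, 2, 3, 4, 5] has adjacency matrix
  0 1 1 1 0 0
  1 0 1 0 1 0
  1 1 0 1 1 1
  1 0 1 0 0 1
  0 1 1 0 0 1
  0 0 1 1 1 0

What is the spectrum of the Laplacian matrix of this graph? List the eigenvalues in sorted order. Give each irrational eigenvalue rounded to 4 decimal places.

[0, 2.3820, 2.3820, 4.6180, 4.6180, 6]

With the vertex order [0, 1, 2, 3, 4, 5], the degrees are [3, 3, 5, 3, 3, 3], giving D = diag(3, 3, 5, 3, 3, 3) and L = D - A. Since every row of L sums to 0, the all-ones vector is in the kernel and 0 is an eigenvalue. There is one zero in the spectrum, matching the 1 component.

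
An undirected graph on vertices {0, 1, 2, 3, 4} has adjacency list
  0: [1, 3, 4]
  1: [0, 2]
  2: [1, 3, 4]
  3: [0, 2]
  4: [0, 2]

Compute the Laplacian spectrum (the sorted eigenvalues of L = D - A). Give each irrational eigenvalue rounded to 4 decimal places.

Reading degrees in the order [0, 1, 2, 3, 4] gives [3, 2, 3, 2, 2]; set D = diag(3, 2, 3, 2, 2) and form L = D - A. Since every row of L sums to 0, the all-ones vector is in the kernel and 0 is an eigenvalue. The single zero eigenvalue shows the graph is connected. The largest eigenvalue, 5, is at most the vertex count 5.

[0, 2, 2, 3, 5]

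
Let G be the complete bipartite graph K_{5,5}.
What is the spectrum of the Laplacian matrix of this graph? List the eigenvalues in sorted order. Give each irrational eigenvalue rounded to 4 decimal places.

[0, 5, 5, 5, 5, 5, 5, 5, 5, 10]

The graph has 10 vertices and degree multiset [5, 5, 5, 5, 5, 5, 5, 5, 5, 5]; D is the diagonal matrix of degrees and L = D - A. L is symmetric positive semidefinite, so every eigenvalue is real and nonnegative. The largest eigenvalue, 10, is at most the vertex count 10. There is one zero in the spectrum, matching the 1 component.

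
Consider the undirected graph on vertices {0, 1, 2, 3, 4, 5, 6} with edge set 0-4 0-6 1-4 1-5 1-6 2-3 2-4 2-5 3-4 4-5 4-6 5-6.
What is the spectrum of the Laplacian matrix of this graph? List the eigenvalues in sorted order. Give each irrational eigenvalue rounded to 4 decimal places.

[0, 1.4131, 2.1369, 3.3595, 4.6977, 5.3928, 7]

Each diagonal entry of L is the vertex degree and each off-diagonal entry is -1 where an edge is present, 0 otherwise; in the order [0, 1, 2, 3, 4, 5, 6] the diagonal is [2, 3, 3, 2, 6, 4, 4]. Diagonalising L (or applying a numerical eigensolver to the 7x7 matrix) gives the spectrum above. The single zero eigenvalue shows the graph is connected. By the matrix-tree theorem the graph has (1/7) * product of the nonzero eigenvalues = 257 spanning trees.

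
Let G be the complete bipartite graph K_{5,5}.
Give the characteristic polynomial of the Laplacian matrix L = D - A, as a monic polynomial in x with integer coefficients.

The graph has 10 vertices and degree multiset [5, 5, 5, 5, 5, 5, 5, 5, 5, 5]; D is the diagonal matrix of degrees and L = D - A. Computing det(xI - L) by cofactor expansion (or equivalently via sum-over-permutations) gives x^10 - 50x^9 + 1100x^8 - 14000x^7 + 113750x^6 - 612500x^5 + 2187500x^4 - 5000000x^3 + 6640625x^2 - 3906250x. The constant term is 0 because L is singular (the all-ones vector lies in its kernel). The eigenvalues sum to 50, which equals trace(L) = 2|E|. By the matrix-tree theorem the graph has (1/10) * product of the nonzero eigenvalues = 390625 spanning trees.

x^10 - 50x^9 + 1100x^8 - 14000x^7 + 113750x^6 - 612500x^5 + 2187500x^4 - 5000000x^3 + 6640625x^2 - 3906250x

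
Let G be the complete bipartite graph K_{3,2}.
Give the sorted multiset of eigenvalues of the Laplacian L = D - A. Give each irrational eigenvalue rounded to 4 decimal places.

[0, 2, 2, 3, 5]

The graph has 5 vertices and degree multiset [3, 3, 2, 2, 2]; D is the diagonal matrix of degrees and L = D - A. The multiplicity of 0 as a Laplacian eigenvalue equals the number of connected components. By the matrix-tree theorem the graph has (1/5) * product of the nonzero eigenvalues = 12 spanning trees. The eigenvalues sum to 12, which equals trace(L) = 2|E|.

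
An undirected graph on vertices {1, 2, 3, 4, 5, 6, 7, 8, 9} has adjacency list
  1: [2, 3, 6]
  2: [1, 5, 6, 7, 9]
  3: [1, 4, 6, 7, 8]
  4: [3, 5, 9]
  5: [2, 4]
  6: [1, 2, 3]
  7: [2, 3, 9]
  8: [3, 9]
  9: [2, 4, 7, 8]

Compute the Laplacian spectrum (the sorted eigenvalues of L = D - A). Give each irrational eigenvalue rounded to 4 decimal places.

[0, 1.4668, 1.5794, 2.4961, 3.1774, 4, 4.2518, 6.3159, 6.7126]

With the vertex order [1, 2, 3, 4, 5, 6, 7, 8, 9], the degrees are [3, 5, 5, 3, 2, 3, 3, 2, 4], giving D = diag(3, 5, 5, 3, 2, 3, 3, 2, 4) and L = D - A. Diagonalising L (or applying a numerical eigensolver to the 9x9 matrix) gives the spectrum above. The single zero eigenvalue shows the graph is connected. The largest eigenvalue, 6.7126, is at most the vertex count 9. The eigenvalues sum to 30, which equals trace(L) = 2|E|.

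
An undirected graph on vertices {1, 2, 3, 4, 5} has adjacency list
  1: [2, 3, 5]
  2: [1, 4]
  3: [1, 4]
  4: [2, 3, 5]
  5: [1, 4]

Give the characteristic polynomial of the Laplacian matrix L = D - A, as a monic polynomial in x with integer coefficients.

x^5 - 12x^4 + 51x^3 - 92x^2 + 60x

Each diagonal entry of L is the vertex degree and each off-diagonal entry is -1 where an edge is present, 0 otherwise; in the order [1, 2, 3, 4, 5] the diagonal is [3, 2, 2, 3, 2]. The eigenvalues of L are [0, 2, 2, 3, 5]; the characteristic polynomial is the product of (x - lambda_i), which multiplies out to x^5 - 12x^4 + 51x^3 - 92x^2 + 60x. The constant term is 0 because L is singular (the all-ones vector lies in its kernel). There is one zero in the spectrum, matching the 1 component.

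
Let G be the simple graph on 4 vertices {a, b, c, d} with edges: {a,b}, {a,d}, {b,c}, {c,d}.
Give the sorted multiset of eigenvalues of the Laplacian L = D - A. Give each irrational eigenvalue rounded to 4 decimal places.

[0, 2, 2, 4]

Each diagonal entry of L is the vertex degree and each off-diagonal entry is -1 where an edge is present, 0 otherwise; in the order [a, b, c, d] the diagonal is [2, 2, 2, 2]. The multiplicity of 0 as a Laplacian eigenvalue equals the number of connected components. The single zero eigenvalue shows the graph is connected. By the matrix-tree theorem the graph has (1/4) * product of the nonzero eigenvalues = 4 spanning trees. There is one zero in the spectrum, matching the 1 component.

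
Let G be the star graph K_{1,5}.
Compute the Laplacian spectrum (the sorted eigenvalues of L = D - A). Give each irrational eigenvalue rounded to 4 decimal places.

[0, 1, 1, 1, 1, 6]

The graph has 6 vertices and degree multiset [5, 1, 1, 1, 1, 1]; D is the diagonal matrix of degrees and L = D - A. Diagonalising L (or applying a numerical eigensolver to the 6x6 matrix) gives the spectrum above. By the matrix-tree theorem the graph has (1/6) * product of the nonzero eigenvalues = 1 spanning tree.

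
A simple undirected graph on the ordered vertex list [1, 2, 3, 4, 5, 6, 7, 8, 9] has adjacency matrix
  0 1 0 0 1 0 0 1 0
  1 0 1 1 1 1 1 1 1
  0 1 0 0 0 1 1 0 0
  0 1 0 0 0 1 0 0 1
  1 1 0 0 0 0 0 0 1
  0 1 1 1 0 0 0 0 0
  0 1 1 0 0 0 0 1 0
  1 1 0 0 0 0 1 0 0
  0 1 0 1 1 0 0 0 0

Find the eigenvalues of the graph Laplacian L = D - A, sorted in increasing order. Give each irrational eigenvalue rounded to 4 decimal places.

With the vertex order [1, 2, 3, 4, 5, 6, 7, 8, 9], the degrees are [3, 8, 3, 3, 3, 3, 3, 3, 3], giving D = diag(3, 8, 3, 3, 3, 3, 3, 3, 3) and L = D - A. Since every row of L sums to 0, the all-ones vector is in the kernel and 0 is an eigenvalue. The single zero eigenvalue shows the graph is connected.

[0, 1.5858, 1.5858, 3, 3, 4.4142, 4.4142, 5, 9]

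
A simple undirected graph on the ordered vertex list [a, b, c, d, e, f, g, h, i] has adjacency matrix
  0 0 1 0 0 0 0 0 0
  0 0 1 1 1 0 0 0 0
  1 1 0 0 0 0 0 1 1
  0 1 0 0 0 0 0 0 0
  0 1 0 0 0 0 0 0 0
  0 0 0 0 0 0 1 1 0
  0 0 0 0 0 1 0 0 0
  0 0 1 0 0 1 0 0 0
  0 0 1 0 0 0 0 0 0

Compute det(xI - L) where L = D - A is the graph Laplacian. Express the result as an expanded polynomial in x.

x^9 - 16x^8 + 101x^7 - 326x^6 + 584x^5 - 592x^4 + 329x^3 - 90x^2 + 9x

With the vertex order [a, b, c, d, e, f, g, h, i], the degrees are [1, 3, 4, 1, 1, 2, 1, 2, 1], giving D = diag(1, 3, 4, 1, 1, 2, 1, 2, 1) and L = D - A. L has integer entries, so p(x) = det(xI - L) has integer coefficients. Expanding the determinant yields x^9 - 16x^8 + 101x^7 - 326x^6 + 584x^5 - 592x^4 + 329x^3 - 90x^2 + 9x. Since p(0) = det(-L) = 0, x divides p(x). The largest eigenvalue, 5.3298, is at most the vertex count 9.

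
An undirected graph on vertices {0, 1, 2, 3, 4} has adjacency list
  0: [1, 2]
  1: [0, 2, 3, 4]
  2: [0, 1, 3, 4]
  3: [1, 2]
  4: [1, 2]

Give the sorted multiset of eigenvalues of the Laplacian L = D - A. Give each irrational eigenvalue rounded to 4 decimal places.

[0, 2, 2, 5, 5]

With the vertex order [0, 1, 2, 3, 4], the degrees are [2, 4, 4, 2, 2], giving D = diag(2, 4, 4, 2, 2) and L = D - A. Diagonalising L (or applying a numerical eigensolver to the 5x5 matrix) gives the spectrum above. The single zero eigenvalue shows the graph is connected. There is one zero in the spectrum, matching the 1 component.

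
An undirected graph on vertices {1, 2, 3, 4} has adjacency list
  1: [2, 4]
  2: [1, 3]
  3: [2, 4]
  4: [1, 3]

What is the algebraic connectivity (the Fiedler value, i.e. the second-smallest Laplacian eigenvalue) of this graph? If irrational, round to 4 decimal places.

Reading degrees in the order [1, 2, 3, 4] gives [2, 2, 2, 2]; set D = diag(2, 2, 2, 2) and form L = D - A. Computing the eigenvalues of L and sorting gives [0, 2, 2, 4]. The Fiedler value lambda_2 = 2 is strictly positive, so the graph is connected. There is one zero in the spectrum, matching the 1 component. The eigenvalues sum to 8, which equals trace(L) = 2|E|.

2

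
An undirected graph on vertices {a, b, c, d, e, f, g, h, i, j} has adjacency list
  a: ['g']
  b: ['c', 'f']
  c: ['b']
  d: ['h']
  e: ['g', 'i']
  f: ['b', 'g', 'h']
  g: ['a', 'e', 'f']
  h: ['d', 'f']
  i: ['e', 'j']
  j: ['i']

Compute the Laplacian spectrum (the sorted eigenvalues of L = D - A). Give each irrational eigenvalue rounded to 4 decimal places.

[0, 0.1700, 0.3820, 0.5078, 1.3820, 1.6959, 2.6180, 2.8758, 3.6180, 4.7505]

With the vertex order [a, b, c, d, e, f, g, h, i, j], the degrees are [1, 2, 1, 1, 2, 3, 3, 2, 2, 1], giving D = diag(1, 2, 1, 1, 2, 3, 3, 2, 2, 1) and L = D - A. Diagonalising L (or applying a numerical eigensolver to the 10x10 matrix) gives the spectrum above. By the matrix-tree theorem the graph has (1/10) * product of the nonzero eigenvalues = 1 spanning tree. The eigenvalues sum to 18, which equals trace(L) = 2|E|.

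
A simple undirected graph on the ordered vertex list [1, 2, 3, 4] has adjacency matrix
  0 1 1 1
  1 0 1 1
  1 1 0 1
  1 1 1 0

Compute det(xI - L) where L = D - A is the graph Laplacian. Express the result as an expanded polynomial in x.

x^4 - 12x^3 + 48x^2 - 64x

With the vertex order [1, 2, 3, 4], the degrees are [3, 3, 3, 3], giving D = diag(3, 3, 3, 3) and L = D - A. The eigenvalues of L are [0, 4, 4, 4]; the characteristic polynomial is the product of (x - lambda_i), which multiplies out to x^4 - 12x^3 + 48x^2 - 64x. Since p(0) = det(-L) = 0, x divides p(x). There is one zero in the spectrum, matching the 1 component.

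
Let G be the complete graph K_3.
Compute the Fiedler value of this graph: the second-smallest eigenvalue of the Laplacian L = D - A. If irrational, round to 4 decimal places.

The graph has 3 vertices and degree multiset [2, 2, 2]; D is the diagonal matrix of degrees and L = D - A. The smallest Laplacian eigenvalue is always 0. The next one, lambda_2 = 3, measures how hard the graph is to disconnect: larger values mean better connectivity. There is one zero in the spectrum, matching the 1 component.

3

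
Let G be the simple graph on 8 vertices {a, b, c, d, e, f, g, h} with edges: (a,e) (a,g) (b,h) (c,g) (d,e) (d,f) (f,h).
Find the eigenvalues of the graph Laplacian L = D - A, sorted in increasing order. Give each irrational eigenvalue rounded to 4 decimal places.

[0, 0.1522, 0.5858, 1.2346, 2, 2.7654, 3.4142, 3.8478]

With the vertex order [a, b, c, d, e, f, g, h], the degrees are [2, 1, 1, 2, 2, 2, 2, 2], giving D = diag(2, 1, 1, 2, 2, 2, 2, 2) and L = D - A. The multiplicity of 0 as a Laplacian eigenvalue equals the number of connected components. The eigenvalues sum to 14, which equals trace(L) = 2|E|.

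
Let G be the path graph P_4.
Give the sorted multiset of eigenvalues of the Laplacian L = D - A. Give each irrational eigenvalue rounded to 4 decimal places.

[0, 0.5858, 2, 3.4142]

The graph has 4 vertices and degree multiset [2, 2, 1, 1]; D is the diagonal matrix of degrees and L = D - A. Diagonalising L (or applying a numerical eigensolver to the 4x4 matrix) gives the spectrum above. The single zero eigenvalue shows the graph is connected. There is one zero in the spectrum, matching the 1 component.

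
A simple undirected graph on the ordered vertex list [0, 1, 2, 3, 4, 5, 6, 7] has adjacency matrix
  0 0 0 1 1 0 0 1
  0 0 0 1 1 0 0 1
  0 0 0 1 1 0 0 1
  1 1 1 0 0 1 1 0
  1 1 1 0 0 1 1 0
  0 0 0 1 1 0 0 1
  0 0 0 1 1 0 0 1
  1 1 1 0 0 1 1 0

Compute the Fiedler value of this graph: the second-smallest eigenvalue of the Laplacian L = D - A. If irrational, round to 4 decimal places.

Each diagonal entry of L is the vertex degree and each off-diagonal entry is -1 where an edge is present, 0 otherwise; in the order [0, 1, 2, 3, 4, 5, 6, 7] the diagonal is [3, 3, 3, 5, 5, 3, 3, 5]. The smallest Laplacian eigenvalue is always 0. The next one, lambda_2 = 3, measures how hard the graph is to disconnect: larger values mean better connectivity. The eigenvalues sum to 30, which equals trace(L) = 2|E|.

3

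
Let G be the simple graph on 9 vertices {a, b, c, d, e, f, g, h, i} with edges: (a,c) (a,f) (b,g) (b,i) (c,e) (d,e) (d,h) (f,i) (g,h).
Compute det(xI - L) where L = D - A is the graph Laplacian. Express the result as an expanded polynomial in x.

Reading degrees in the order [a, b, c, d, e, f, g, h, i] gives [2, 2, 2, 2, 2, 2, 2, 2, 2]; set D = diag(2, 2, 2, 2, 2, 2, 2, 2, 2) and form L = D - A. Computing det(xI - L) by cofactor expansion (or equivalently via sum-over-permutations) gives x^9 - 18x^8 + 135x^7 - 546x^6 + 1287x^5 - 1782x^4 + 1386x^3 - 540x^2 + 81x. The constant term is 0 because L is singular (the all-ones vector lies in its kernel). The largest eigenvalue, 3.8794, is at most the vertex count 9. The eigenvalues sum to 18, which equals trace(L) = 2|E|.

x^9 - 18x^8 + 135x^7 - 546x^6 + 1287x^5 - 1782x^4 + 1386x^3 - 540x^2 + 81x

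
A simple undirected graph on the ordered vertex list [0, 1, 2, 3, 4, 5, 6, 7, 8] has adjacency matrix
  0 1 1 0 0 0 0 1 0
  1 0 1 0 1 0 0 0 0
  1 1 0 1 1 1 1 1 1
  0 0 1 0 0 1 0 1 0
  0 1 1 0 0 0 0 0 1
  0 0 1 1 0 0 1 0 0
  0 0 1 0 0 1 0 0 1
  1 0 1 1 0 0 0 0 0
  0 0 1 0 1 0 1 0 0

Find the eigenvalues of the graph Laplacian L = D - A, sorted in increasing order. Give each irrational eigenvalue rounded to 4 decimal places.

[0, 1.5858, 1.5858, 3, 3, 4.4142, 4.4142, 5, 9]

Reading degrees in the order [0, 1, 2, 3, 4, 5, 6, 7, 8] gives [3, 3, 8, 3, 3, 3, 3, 3, 3]; set D = diag(3, 3, 8, 3, 3, 3, 3, 3, 3) and form L = D - A. L is symmetric positive semidefinite, so every eigenvalue is real and nonnegative. The single zero eigenvalue shows the graph is connected. The eigenvalues sum to 32, which equals trace(L) = 2|E|.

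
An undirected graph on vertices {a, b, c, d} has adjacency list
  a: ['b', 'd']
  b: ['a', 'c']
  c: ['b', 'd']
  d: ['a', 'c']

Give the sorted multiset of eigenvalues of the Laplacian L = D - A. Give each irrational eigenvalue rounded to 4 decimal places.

[0, 2, 2, 4]

Reading degrees in the order [a, b, c, d] gives [2, 2, 2, 2]; set D = diag(2, 2, 2, 2) and form L = D - A. The multiplicity of 0 as a Laplacian eigenvalue equals the number of connected components. By the matrix-tree theorem the graph has (1/4) * product of the nonzero eigenvalues = 4 spanning trees.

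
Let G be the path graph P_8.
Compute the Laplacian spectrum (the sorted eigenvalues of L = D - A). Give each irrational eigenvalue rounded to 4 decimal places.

The graph has 8 vertices and degree multiset [2, 2, 2, 2, 2, 2, 1, 1]; D is the diagonal matrix of degrees and L = D - A. L is symmetric positive semidefinite, so every eigenvalue is real and nonnegative. The single zero eigenvalue shows the graph is connected. The largest eigenvalue, 3.8478, is at most the vertex count 8.

[0, 0.1522, 0.5858, 1.2346, 2, 2.7654, 3.4142, 3.8478]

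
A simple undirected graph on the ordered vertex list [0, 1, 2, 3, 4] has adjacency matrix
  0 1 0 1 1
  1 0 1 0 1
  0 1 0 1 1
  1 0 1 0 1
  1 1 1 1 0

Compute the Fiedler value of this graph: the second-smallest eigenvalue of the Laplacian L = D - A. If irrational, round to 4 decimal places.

3

With the vertex order [0, 1, 2, 3, 4], the degrees are [3, 3, 3, 3, 4], giving D = diag(3, 3, 3, 3, 4) and L = D - A. The sorted Laplacian eigenvalues are [0, 3, 3, 5, 5]; the algebraic connectivity is the second entry, 3. By the matrix-tree theorem the graph has (1/5) * product of the nonzero eigenvalues = 45 spanning trees.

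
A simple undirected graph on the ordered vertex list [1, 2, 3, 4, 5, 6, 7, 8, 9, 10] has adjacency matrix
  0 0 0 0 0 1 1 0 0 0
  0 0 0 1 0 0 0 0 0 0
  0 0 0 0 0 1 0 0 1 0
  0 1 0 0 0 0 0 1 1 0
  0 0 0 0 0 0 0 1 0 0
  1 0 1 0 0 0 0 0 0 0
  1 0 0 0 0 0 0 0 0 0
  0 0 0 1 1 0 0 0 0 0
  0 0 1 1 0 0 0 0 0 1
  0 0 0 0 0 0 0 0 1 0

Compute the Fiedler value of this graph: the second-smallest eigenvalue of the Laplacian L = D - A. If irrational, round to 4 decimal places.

Each diagonal entry of L is the vertex degree and each off-diagonal entry is -1 where an edge is present, 0 otherwise; in the order [1, 2, 3, 4, 5, 6, 7, 8, 9, 10] the diagonal is [2, 1, 2, 3, 1, 2, 1, 2, 3, 1]. The sorted Laplacian eigenvalues are [0, 0.1398, 0.4249, 0.6932, 1, 2, 2.2574, 3.1456, 3.6414, 4.6978]; the algebraic connectivity is the second entry, 0.1398. By the matrix-tree theorem the graph has (1/10) * product of the nonzero eigenvalues = 1 spanning tree.

0.1398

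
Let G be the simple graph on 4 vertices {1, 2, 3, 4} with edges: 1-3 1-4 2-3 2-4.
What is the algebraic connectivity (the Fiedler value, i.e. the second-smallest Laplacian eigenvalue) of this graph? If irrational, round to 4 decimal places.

With the vertex order [1, 2, 3, 4], the degrees are [2, 2, 2, 2], giving D = diag(2, 2, 2, 2) and L = D - A. The sorted Laplacian eigenvalues are [0, 2, 2, 4]; the algebraic connectivity is the second entry, 2. There is one zero in the spectrum, matching the 1 component.

2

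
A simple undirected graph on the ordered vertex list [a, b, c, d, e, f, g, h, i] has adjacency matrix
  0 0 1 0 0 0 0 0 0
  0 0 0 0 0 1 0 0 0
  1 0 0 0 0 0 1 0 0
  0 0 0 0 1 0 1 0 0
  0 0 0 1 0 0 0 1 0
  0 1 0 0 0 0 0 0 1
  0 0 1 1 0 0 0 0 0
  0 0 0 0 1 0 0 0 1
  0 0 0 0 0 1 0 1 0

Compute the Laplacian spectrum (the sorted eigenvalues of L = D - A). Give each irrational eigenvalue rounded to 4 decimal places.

[0, 0.1206, 0.4679, 1, 1.6527, 2.3473, 3, 3.5321, 3.8794]

Each diagonal entry of L is the vertex degree and each off-diagonal entry is -1 where an edge is present, 0 otherwise; in the order [a, b, c, d, e, f, g, h, i] the diagonal is [1, 1, 2, 2, 2, 2, 2, 2, 2]. L is symmetric positive semidefinite, so every eigenvalue is real and nonnegative. The largest eigenvalue, 3.8794, is at most the vertex count 9. The eigenvalues sum to 16, which equals trace(L) = 2|E|.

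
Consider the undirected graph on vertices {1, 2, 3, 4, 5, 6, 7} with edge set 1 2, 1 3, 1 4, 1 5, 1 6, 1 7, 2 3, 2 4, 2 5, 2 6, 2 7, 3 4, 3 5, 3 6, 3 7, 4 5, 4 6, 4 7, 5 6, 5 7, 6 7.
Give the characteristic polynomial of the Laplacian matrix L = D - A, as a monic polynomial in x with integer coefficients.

x^7 - 42x^6 + 735x^5 - 6860x^4 + 36015x^3 - 100842x^2 + 117649x

Reading degrees in the order [1, 2, 3, 4, 5, 6, 7] gives [6, 6, 6, 6, 6, 6, 6]; set D = diag(6, 6, 6, 6, 6, 6, 6) and form L = D - A. The eigenvalues of L are [0, 7, 7, 7, 7, 7, 7]; the characteristic polynomial is the product of (x - lambda_i), which multiplies out to x^7 - 42x^6 + 735x^5 - 6860x^4 + 36015x^3 - 100842x^2 + 117649x. The constant term is 0 because L is singular (the all-ones vector lies in its kernel). There is one zero in the spectrum, matching the 1 component.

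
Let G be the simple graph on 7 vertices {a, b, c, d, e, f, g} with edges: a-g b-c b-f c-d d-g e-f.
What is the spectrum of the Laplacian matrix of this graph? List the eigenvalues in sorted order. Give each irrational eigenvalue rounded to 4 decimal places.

[0, 0.1981, 0.7530, 1.5550, 2.4450, 3.2470, 3.8019]

Each diagonal entry of L is the vertex degree and each off-diagonal entry is -1 where an edge is present, 0 otherwise; in the order [a, b, c, d, e, f, g] the diagonal is [1, 2, 2, 2, 1, 2, 2]. Diagonalising L (or applying a numerical eigensolver to the 7x7 matrix) gives the spectrum above. The eigenvalues sum to 12, which equals trace(L) = 2|E|.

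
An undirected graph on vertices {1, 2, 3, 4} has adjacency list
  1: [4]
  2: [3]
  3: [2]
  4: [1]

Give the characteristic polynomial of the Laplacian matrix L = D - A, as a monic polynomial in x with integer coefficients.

x^4 - 4x^3 + 4x^2

With the vertex order [1, 2, 3, 4], the degrees are [1, 1, 1, 1], giving D = diag(1, 1, 1, 1) and L = D - A. L has integer entries, so p(x) = det(xI - L) has integer coefficients. Expanding the determinant yields x^4 - 4x^3 + 4x^2. The constant term is 0 because L is singular (the all-ones vector lies in its kernel). There are 2 zeros in the spectrum, matching the 2 components.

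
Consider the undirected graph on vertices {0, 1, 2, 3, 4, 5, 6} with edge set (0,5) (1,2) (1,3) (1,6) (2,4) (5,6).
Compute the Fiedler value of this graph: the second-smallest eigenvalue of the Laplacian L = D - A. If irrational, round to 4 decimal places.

With the vertex order [0, 1, 2, 3, 4, 5, 6], the degrees are [1, 3, 2, 1, 1, 2, 2], giving D = diag(1, 3, 2, 1, 1, 2, 2) and L = D - A. The smallest Laplacian eigenvalue is always 0. The next one, lambda_2 = 0.2603, measures how hard the graph is to disconnect: larger values mean better connectivity. By the matrix-tree theorem the graph has (1/7) * product of the nonzero eigenvalues = 1 spanning tree.

0.2603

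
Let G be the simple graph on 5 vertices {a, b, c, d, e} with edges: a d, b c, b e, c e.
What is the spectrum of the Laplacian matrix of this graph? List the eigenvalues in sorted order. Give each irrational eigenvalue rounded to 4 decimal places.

Reading degrees in the order [a, b, c, d, e] gives [1, 2, 2, 1, 2]; set D = diag(1, 2, 2, 1, 2) and form L = D - A. L is symmetric positive semidefinite, so every eigenvalue is real and nonnegative. The 2 zero eigenvalues correspond to the 2 connected components. The largest eigenvalue, 3, is at most the vertex count 5. There are 2 zeros in the spectrum, matching the 2 components.

[0, 0, 2, 3, 3]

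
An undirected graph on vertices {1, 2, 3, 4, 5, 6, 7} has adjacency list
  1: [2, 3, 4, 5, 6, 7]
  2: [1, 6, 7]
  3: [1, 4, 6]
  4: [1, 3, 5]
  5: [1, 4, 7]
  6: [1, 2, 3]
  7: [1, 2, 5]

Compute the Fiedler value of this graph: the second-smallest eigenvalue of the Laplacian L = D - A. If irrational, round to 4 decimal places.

2

With the vertex order [1, 2, 3, 4, 5, 6, 7], the degrees are [6, 3, 3, 3, 3, 3, 3], giving D = diag(6, 3, 3, 3, 3, 3, 3) and L = D - A. Computing the eigenvalues of L and sorting gives [0, 2, 2, 4, 4, 5, 7]. The Fiedler value lambda_2 = 2 is strictly positive, so the graph is connected.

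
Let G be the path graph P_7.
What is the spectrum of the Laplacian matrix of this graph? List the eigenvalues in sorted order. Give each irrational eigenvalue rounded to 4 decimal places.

[0, 0.1981, 0.7530, 1.5550, 2.4450, 3.2470, 3.8019]

The graph has 7 vertices and degree multiset [2, 2, 2, 2, 2, 1, 1]; D is the diagonal matrix of degrees and L = D - A. The multiplicity of 0 as a Laplacian eigenvalue equals the number of connected components.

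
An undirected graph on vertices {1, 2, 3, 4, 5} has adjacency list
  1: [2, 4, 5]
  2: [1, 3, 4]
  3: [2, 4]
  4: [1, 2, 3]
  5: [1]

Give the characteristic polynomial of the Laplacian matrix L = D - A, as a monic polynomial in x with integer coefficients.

Reading degrees in the order [1, 2, 3, 4, 5] gives [3, 3, 2, 3, 1]; set D = diag(3, 3, 2, 3, 1) and form L = D - A. Computing det(xI - L) by cofactor expansion (or equivalently via sum-over-permutations) gives x^5 - 12x^4 + 50x^3 - 82x^2 + 40x. The constant term is 0 because L is singular (the all-ones vector lies in its kernel). By the matrix-tree theorem the graph has (1/5) * product of the nonzero eigenvalues = 8 spanning trees. The eigenvalues sum to 12, which equals trace(L) = 2|E|.

x^5 - 12x^4 + 50x^3 - 82x^2 + 40x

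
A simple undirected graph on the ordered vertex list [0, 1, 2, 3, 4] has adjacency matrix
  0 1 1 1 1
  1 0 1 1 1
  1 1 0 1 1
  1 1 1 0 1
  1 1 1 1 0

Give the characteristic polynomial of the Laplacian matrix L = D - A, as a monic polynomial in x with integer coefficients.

x^5 - 20x^4 + 150x^3 - 500x^2 + 625x

Each diagonal entry of L is the vertex degree and each off-diagonal entry is -1 where an edge is present, 0 otherwise; in the order [0, 1, 2, 3, 4] the diagonal is [4, 4, 4, 4, 4]. The eigenvalues of L are [0, 5, 5, 5, 5]; the characteristic polynomial is the product of (x - lambda_i), which multiplies out to x^5 - 20x^4 + 150x^3 - 500x^2 + 625x. Since p(0) = det(-L) = 0, x divides p(x). There is one zero in the spectrum, matching the 1 component. The largest eigenvalue, 5, is at most the vertex count 5.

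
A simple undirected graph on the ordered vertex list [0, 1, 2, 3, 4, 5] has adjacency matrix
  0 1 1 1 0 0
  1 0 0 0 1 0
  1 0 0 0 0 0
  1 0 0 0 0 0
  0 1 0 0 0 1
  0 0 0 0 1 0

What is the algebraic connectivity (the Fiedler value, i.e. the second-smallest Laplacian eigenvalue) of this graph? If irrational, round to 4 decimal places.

Each diagonal entry of L is the vertex degree and each off-diagonal entry is -1 where an edge is present, 0 otherwise; in the order [0, 1, 2, 3, 4, 5] the diagonal is [3, 2, 1, 1, 2, 1]. The sorted Laplacian eigenvalues are [0, 0.3249, 1, 1.4608, 3, 4.2143]; the algebraic connectivity is the second entry, 0.3249. There is one zero in the spectrum, matching the 1 component.

0.3249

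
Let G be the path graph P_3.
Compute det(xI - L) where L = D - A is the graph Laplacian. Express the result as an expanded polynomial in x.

The graph has 3 vertices and degree multiset [2, 1, 1]; D is the diagonal matrix of degrees and L = D - A. Computing det(xI - L) by cofactor expansion (or equivalently via sum-over-permutations) gives x^3 - 4x^2 + 3x. The coefficient of x^2 equals -trace(L) = -4, matching the sum of degrees. The eigenvalues sum to 4, which equals trace(L) = 2|E|. The largest eigenvalue, 3, is at most the vertex count 3.

x^3 - 4x^2 + 3x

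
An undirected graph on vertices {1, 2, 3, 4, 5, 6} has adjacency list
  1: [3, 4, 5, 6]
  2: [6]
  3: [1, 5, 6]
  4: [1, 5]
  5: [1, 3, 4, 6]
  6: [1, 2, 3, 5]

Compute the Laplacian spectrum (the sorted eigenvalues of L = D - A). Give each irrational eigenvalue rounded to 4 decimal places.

[0, 0.8929, 2.2123, 4.5262, 5, 5.3686]

Each diagonal entry of L is the vertex degree and each off-diagonal entry is -1 where an edge is present, 0 otherwise; in the order [1, 2, 3, 4, 5, 6] the diagonal is [4, 1, 3, 2, 4, 4]. Since every row of L sums to 0, the all-ones vector is in the kernel and 0 is an eigenvalue. The single zero eigenvalue shows the graph is connected. The largest eigenvalue, 5.3686, is at most the vertex count 6.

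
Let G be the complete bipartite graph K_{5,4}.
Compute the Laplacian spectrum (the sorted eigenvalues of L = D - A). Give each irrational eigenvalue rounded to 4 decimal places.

[0, 4, 4, 4, 4, 5, 5, 5, 9]

The graph has 9 vertices and degree multiset [5, 5, 5, 5, 4, 4, 4, 4, 4]; D is the diagonal matrix of degrees and L = D - A. L is symmetric positive semidefinite, so every eigenvalue is real and nonnegative. The single zero eigenvalue shows the graph is connected. By the matrix-tree theorem the graph has (1/9) * product of the nonzero eigenvalues = 32000 spanning trees.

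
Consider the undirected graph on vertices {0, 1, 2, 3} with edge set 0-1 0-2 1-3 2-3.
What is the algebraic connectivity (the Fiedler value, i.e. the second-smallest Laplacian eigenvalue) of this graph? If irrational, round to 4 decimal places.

2

Reading degrees in the order [0, 1, 2, 3] gives [2, 2, 2, 2]; set D = diag(2, 2, 2, 2) and form L = D - A. Computing the eigenvalues of L and sorting gives [0, 2, 2, 4]. The Fiedler value lambda_2 = 2 is strictly positive, so the graph is connected.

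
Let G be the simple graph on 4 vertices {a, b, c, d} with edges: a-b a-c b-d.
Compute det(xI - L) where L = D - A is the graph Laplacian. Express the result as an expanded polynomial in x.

Reading degrees in the order [a, b, c, d] gives [2, 2, 1, 1]; set D = diag(2, 2, 1, 1) and form L = D - A. Computing det(xI - L) by cofactor expansion (or equivalently via sum-over-permutations) gives x^4 - 6x^3 + 10x^2 - 4x. The coefficient of x^3 equals -trace(L) = -6, matching the sum of degrees. The largest eigenvalue, 3.4142, is at most the vertex count 4. By the matrix-tree theorem the graph has (1/4) * product of the nonzero eigenvalues = 1 spanning tree.

x^4 - 6x^3 + 10x^2 - 4x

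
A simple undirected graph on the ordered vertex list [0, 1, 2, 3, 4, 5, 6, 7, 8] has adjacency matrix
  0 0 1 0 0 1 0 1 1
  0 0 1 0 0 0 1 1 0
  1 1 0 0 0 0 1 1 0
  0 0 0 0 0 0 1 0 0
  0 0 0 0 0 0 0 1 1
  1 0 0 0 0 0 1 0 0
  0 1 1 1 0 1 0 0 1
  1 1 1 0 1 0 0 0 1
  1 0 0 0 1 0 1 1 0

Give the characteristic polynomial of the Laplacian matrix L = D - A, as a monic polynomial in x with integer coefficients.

x^9 - 30x^8 + 377x^7 - 2578x^6 + 10424x^5 - 25326x^4 + 35798x^3 - 26676x^2 + 7938x

With the vertex order [0, 1, 2, 3, 4, 5, 6, 7, 8], the degrees are [4, 3, 4, 1, 2, 2, 5, 5, 4], giving D = diag(4, 3, 4, 1, 2, 2, 5, 5, 4) and L = D - A. Computing det(xI - L) by cofactor expansion (or equivalently via sum-over-permutations) gives x^9 - 30x^8 + 377x^7 - 2578x^6 + 10424x^5 - 25326x^4 + 35798x^3 - 26676x^2 + 7938x. The constant term is 0 because L is singular (the all-ones vector lies in its kernel). By the matrix-tree theorem the graph has (1/9) * product of the nonzero eigenvalues = 882 spanning trees.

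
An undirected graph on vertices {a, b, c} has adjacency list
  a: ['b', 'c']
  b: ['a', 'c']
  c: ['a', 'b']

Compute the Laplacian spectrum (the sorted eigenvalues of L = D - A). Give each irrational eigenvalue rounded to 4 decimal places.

Reading degrees in the order [a, b, c] gives [2, 2, 2]; set D = diag(2, 2, 2) and form L = D - A. Since every row of L sums to 0, the all-ones vector is in the kernel and 0 is an eigenvalue.

[0, 3, 3]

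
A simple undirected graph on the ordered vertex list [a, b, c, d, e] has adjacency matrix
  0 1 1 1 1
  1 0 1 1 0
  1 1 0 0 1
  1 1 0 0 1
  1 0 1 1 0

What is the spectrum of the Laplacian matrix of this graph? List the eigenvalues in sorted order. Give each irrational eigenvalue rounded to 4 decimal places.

Reading degrees in the order [a, b, c, d, e] gives [4, 3, 3, 3, 3]; set D = diag(4, 3, 3, 3, 3) and form L = D - A. Since every row of L sums to 0, the all-ones vector is in the kernel and 0 is an eigenvalue. There is one zero in the spectrum, matching the 1 component. The eigenvalues sum to 16, which equals trace(L) = 2|E|.

[0, 3, 3, 5, 5]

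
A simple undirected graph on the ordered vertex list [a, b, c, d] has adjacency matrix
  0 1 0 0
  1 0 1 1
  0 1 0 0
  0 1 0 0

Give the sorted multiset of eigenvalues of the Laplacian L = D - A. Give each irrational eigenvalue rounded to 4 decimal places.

[0, 1, 1, 4]

Each diagonal entry of L is the vertex degree and each off-diagonal entry is -1 where an edge is present, 0 otherwise; in the order [a, b, c, d] the diagonal is [1, 3, 1, 1]. Since every row of L sums to 0, the all-ones vector is in the kernel and 0 is an eigenvalue.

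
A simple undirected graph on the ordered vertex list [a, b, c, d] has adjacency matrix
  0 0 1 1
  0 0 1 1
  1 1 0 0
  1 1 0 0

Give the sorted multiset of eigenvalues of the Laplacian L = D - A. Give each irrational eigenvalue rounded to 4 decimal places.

[0, 2, 2, 4]

Each diagonal entry of L is the vertex degree and each off-diagonal entry is -1 where an edge is present, 0 otherwise; in the order [a, b, c, d] the diagonal is [2, 2, 2, 2]. Since every row of L sums to 0, the all-ones vector is in the kernel and 0 is an eigenvalue. The single zero eigenvalue shows the graph is connected. The largest eigenvalue, 4, is at most the vertex count 4. By the matrix-tree theorem the graph has (1/4) * product of the nonzero eigenvalues = 4 spanning trees.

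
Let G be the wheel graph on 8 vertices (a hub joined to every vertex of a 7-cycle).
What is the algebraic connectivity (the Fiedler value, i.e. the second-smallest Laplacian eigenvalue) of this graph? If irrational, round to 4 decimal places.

The graph has 8 vertices and degree multiset [7, 3, 3, 3, 3, 3, 3, 3]; D is the diagonal matrix of degrees and L = D - A. The sorted Laplacian eigenvalues are [0, 1.7530, 1.7530, 3.4450, 3.4450, 4.8019, 4.8019, 8]; the algebraic connectivity is the second entry, 1.7530.

1.7530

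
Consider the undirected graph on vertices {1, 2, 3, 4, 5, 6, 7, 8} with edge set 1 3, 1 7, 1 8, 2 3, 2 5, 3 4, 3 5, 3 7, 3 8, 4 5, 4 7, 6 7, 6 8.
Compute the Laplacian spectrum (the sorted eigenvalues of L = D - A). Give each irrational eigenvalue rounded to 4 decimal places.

[0, 1.0637, 2.2471, 2.4437, 3.5072, 4.2326, 5.4051, 7.1004]

With the vertex order [1, 2, 3, 4, 5, 6, 7, 8], the degrees are [3, 2, 6, 3, 3, 2, 4, 3], giving D = diag(3, 2, 6, 3, 3, 2, 4, 3) and L = D - A. Diagonalising L (or applying a numerical eigensolver to the 8x8 matrix) gives the spectrum above. By the matrix-tree theorem the graph has (1/8) * product of the nonzero eigenvalues = 416 spanning trees. There is one zero in the spectrum, matching the 1 component.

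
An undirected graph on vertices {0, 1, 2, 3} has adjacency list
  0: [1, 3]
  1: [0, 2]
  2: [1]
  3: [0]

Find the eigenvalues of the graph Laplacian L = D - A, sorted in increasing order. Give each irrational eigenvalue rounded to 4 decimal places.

[0, 0.5858, 2, 3.4142]

Reading degrees in the order [0, 1, 2, 3] gives [2, 2, 1, 1]; set D = diag(2, 2, 1, 1) and form L = D - A. The multiplicity of 0 as a Laplacian eigenvalue equals the number of connected components. The largest eigenvalue, 3.4142, is at most the vertex count 4.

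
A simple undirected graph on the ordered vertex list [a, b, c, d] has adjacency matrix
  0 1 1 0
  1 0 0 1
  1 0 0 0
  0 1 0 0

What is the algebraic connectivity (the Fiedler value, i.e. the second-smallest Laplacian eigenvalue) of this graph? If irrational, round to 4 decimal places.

0.5858

Reading degrees in the order [a, b, c, d] gives [2, 2, 1, 1]; set D = diag(2, 2, 1, 1) and form L = D - A. Computing the eigenvalues of L and sorting gives [0, 0.5858, 2, 3.4142]. The Fiedler value lambda_2 = 0.5858 is strictly positive, so the graph is connected.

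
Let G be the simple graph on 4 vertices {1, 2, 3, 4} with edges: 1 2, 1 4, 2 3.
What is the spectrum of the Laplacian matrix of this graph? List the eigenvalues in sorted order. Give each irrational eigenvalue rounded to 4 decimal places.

[0, 0.5858, 2, 3.4142]

With the vertex order [1, 2, 3, 4], the degrees are [2, 2, 1, 1], giving D = diag(2, 2, 1, 1) and L = D - A. Since every row of L sums to 0, the all-ones vector is in the kernel and 0 is an eigenvalue. The single zero eigenvalue shows the graph is connected. By the matrix-tree theorem the graph has (1/4) * product of the nonzero eigenvalues = 1 spanning tree.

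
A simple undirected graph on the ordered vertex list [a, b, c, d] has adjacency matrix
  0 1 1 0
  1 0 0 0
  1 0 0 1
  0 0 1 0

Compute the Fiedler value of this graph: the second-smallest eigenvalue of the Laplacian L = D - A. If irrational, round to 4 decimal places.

0.5858

Reading degrees in the order [a, b, c, d] gives [2, 1, 2, 1]; set D = diag(2, 1, 2, 1) and form L = D - A. The sorted Laplacian eigenvalues are [0, 0.5858, 2, 3.4142]; the algebraic connectivity is the second entry, 0.5858. The largest eigenvalue, 3.4142, is at most the vertex count 4.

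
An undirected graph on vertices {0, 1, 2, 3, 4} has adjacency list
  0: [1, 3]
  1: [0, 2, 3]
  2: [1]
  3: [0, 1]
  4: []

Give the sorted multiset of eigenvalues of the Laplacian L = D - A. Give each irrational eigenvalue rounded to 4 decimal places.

Each diagonal entry of L is the vertex degree and each off-diagonal entry is -1 where an edge is present, 0 otherwise; in the order [0, 1, 2, 3, 4] the diagonal is [2, 3, 1, 2, 0]. L is symmetric positive semidefinite, so every eigenvalue is real and nonnegative. The 2 zero eigenvalues correspond to the 2 connected components.

[0, 0, 1, 3, 4]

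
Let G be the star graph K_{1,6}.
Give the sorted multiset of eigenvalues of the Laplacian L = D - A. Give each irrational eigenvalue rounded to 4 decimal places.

The graph has 7 vertices and degree multiset [6, 1, 1, 1, 1, 1, 1]; D is the diagonal matrix of degrees and L = D - A. Since every row of L sums to 0, the all-ones vector is in the kernel and 0 is an eigenvalue. The single zero eigenvalue shows the graph is connected. The largest eigenvalue, 7, is at most the vertex count 7. By the matrix-tree theorem the graph has (1/7) * product of the nonzero eigenvalues = 1 spanning tree.

[0, 1, 1, 1, 1, 1, 7]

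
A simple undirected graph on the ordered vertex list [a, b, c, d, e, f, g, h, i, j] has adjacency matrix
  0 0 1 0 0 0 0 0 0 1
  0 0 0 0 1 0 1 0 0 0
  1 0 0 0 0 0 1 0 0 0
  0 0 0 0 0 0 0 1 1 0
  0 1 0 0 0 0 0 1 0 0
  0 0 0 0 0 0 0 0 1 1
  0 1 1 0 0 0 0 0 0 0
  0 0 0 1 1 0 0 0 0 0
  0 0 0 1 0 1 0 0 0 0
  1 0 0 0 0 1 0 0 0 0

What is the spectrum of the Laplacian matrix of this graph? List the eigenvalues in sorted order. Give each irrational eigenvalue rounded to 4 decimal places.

With the vertex order [a, b, c, d, e, f, g, h, i, j], the degrees are [2, 2, 2, 2, 2, 2, 2, 2, 2, 2], giving D = diag(2, 2, 2, 2, 2, 2, 2, 2, 2, 2) and L = D - A. The multiplicity of 0 as a Laplacian eigenvalue equals the number of connected components. The single zero eigenvalue shows the graph is connected. By the matrix-tree theorem the graph has (1/10) * product of the nonzero eigenvalues = 10 spanning trees.

[0, 0.3820, 0.3820, 1.3820, 1.3820, 2.6180, 2.6180, 3.6180, 3.6180, 4]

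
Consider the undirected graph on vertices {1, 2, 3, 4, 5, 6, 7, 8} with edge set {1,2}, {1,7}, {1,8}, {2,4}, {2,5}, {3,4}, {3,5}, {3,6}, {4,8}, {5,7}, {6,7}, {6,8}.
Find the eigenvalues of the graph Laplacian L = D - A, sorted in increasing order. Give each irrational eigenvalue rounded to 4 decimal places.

[0, 2, 2, 2, 4, 4, 4, 6]

Reading degrees in the order [1, 2, 3, 4, 5, 6, 7, 8] gives [3, 3, 3, 3, 3, 3, 3, 3]; set D = diag(3, 3, 3, 3, 3, 3, 3, 3) and form L = D - A. The multiplicity of 0 as a Laplacian eigenvalue equals the number of connected components. The largest eigenvalue, 6, is at most the vertex count 8.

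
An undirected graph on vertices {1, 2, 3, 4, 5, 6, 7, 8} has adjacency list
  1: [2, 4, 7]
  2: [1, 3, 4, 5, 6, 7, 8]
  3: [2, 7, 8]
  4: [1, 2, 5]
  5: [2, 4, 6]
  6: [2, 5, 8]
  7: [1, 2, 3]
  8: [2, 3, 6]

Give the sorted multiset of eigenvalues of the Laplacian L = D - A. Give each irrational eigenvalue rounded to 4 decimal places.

Each diagonal entry of L is the vertex degree and each off-diagonal entry is -1 where an edge is present, 0 otherwise; in the order [1, 2, 3, 4, 5, 6, 7, 8] the diagonal is [3, 7, 3, 3, 3, 3, 3, 3]. Since every row of L sums to 0, the all-ones vector is in the kernel and 0 is an eigenvalue. The single zero eigenvalue shows the graph is connected.

[0, 1.7530, 1.7530, 3.4450, 3.4450, 4.8019, 4.8019, 8]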